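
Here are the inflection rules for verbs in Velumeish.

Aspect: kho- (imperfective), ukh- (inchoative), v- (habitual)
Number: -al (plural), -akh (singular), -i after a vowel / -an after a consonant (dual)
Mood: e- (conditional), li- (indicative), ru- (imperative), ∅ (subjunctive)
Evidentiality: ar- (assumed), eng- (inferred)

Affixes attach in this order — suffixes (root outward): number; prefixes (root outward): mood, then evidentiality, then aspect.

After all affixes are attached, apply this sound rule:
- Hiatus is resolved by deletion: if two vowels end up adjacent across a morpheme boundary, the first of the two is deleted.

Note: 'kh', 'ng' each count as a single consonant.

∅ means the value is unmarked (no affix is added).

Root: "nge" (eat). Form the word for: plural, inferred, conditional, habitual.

Attach mood conditional e- → enge.
Attach number plural -al → engeal.
Attach evidentiality inferred eng- → engengeal.
Attach aspect habitual v- → vengengeal.
Apply vowel deletion: vengengeal → vengengal.

vengengal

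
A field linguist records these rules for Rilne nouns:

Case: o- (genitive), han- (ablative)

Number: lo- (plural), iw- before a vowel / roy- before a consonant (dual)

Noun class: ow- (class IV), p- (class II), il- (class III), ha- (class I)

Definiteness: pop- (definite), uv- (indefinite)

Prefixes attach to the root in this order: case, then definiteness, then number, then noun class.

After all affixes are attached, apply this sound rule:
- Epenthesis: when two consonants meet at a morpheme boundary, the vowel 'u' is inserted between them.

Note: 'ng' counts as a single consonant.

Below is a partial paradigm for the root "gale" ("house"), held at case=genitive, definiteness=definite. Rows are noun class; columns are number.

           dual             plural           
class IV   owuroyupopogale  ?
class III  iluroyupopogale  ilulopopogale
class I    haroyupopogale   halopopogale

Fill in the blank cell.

Attach case genitive o- → ogale.
Attach definiteness definite pop- → popogale.
Attach number plural lo- → lopopogale.
Attach noun class class IV ow- → owlopopogale.
Apply epenthesis: owlopopogale → owulopopogale.

owulopopogale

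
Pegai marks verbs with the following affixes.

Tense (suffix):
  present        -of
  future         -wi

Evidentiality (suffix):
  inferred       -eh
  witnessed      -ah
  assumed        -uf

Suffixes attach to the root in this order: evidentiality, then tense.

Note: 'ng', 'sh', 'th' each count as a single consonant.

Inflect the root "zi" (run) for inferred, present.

ziehof

Attach evidentiality inferred -eh → zieh.
Attach tense present -of → ziehof.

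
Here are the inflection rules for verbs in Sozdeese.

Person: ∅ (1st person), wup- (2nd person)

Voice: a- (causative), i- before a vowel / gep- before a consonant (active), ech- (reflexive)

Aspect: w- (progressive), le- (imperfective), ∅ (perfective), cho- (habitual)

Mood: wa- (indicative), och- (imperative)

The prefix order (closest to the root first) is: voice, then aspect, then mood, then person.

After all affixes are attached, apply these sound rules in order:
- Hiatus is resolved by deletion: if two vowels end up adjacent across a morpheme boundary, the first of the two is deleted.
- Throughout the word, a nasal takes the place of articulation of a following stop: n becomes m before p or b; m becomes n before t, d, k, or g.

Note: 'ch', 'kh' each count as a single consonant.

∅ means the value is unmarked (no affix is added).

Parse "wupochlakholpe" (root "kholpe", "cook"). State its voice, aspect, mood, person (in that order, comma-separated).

causative, imperfective, imperative, 2nd person

Segment: wup-och-le-a-kholpe.
voice: a- → causative.
aspect: le- → imperfective.
mood: och- → imperative.
person: wup- → 2nd person.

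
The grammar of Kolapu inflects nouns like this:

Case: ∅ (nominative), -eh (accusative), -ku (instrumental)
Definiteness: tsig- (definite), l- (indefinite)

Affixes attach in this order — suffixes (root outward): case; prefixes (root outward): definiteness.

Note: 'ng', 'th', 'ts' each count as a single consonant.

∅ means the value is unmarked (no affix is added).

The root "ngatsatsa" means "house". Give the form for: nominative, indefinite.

lngatsatsa

case = nominative: zero marking, form stays ngatsatsa.
Attach definiteness indefinite l- → lngatsatsa.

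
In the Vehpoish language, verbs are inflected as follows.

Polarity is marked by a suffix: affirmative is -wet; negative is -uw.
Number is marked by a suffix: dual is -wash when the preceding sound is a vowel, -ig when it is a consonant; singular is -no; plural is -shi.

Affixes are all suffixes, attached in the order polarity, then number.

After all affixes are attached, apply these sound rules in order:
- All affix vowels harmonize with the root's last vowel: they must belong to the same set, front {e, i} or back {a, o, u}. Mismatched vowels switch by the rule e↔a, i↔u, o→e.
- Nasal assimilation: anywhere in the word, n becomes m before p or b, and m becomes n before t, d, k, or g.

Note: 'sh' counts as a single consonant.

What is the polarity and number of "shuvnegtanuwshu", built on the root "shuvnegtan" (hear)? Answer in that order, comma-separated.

negative, plural

Segment: shuvnegtan-uw-shi.
polarity: -uw → negative.
number: -shi → plural.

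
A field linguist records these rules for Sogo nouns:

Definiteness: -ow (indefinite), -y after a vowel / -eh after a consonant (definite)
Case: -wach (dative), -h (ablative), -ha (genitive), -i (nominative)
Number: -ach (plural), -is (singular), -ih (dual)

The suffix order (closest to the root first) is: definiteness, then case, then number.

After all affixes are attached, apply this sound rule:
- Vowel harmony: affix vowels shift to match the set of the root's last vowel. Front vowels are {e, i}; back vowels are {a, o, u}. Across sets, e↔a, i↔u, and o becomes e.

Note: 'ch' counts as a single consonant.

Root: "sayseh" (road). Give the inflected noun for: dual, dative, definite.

Attach definiteness definite -eh (after consonant 'h') → sayseheh.
Attach case dative -wach → saysehehwach.
Attach number dual -ih → saysehehwachih.
Apply vowel harmony: saysehehwachih → saysehehwechih.

saysehehwechih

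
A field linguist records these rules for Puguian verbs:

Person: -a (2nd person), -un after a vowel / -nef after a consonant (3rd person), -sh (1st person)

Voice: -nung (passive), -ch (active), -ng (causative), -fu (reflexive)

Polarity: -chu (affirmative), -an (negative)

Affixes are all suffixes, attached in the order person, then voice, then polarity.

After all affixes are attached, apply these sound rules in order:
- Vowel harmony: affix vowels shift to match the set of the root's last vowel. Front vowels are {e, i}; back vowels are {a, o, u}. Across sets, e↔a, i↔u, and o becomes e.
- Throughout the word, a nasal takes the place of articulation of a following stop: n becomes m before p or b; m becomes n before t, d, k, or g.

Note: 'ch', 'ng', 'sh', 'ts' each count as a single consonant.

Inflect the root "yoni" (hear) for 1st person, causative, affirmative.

yonishngchi

Attach person 1st person -sh → yonish.
Attach voice causative -ng → yonishng.
Attach polarity affirmative -chu → yonishngchu.
Apply vowel harmony: yonishngchu → yonishngchi.
Nasal assimilation: no change.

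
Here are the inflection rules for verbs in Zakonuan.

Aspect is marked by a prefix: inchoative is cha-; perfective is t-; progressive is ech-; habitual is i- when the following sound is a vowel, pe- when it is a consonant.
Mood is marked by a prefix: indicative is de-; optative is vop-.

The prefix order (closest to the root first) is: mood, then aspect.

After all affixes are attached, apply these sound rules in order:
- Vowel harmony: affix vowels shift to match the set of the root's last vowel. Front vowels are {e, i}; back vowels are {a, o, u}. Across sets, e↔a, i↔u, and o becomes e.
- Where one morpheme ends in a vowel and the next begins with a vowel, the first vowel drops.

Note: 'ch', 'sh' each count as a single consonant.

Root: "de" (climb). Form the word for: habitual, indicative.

Attach mood indicative de- → dede.
Attach aspect habitual pe- (before consonant 'd') → pedede.
Vowel harmony: no change.
Vowel deletion: no change.

pedede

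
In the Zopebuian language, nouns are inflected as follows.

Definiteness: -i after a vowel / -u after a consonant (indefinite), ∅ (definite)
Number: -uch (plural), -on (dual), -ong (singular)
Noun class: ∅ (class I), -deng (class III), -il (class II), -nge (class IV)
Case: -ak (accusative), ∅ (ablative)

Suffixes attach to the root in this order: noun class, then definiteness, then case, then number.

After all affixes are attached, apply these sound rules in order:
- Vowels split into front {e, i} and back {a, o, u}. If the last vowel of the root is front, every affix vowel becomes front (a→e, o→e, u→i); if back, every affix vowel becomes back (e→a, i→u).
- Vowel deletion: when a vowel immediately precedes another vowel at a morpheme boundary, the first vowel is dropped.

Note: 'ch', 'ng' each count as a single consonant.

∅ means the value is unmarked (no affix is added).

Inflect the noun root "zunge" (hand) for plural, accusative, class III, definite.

zungedengekich

Attach noun class class III -deng → zungedeng.
definiteness = definite: zero marking, form stays zungedeng.
Attach case accusative -ak → zungedengak.
Attach number plural -uch → zungedengakuch.
Apply vowel harmony: zungedengakuch → zungedengekich.
Vowel deletion: no change.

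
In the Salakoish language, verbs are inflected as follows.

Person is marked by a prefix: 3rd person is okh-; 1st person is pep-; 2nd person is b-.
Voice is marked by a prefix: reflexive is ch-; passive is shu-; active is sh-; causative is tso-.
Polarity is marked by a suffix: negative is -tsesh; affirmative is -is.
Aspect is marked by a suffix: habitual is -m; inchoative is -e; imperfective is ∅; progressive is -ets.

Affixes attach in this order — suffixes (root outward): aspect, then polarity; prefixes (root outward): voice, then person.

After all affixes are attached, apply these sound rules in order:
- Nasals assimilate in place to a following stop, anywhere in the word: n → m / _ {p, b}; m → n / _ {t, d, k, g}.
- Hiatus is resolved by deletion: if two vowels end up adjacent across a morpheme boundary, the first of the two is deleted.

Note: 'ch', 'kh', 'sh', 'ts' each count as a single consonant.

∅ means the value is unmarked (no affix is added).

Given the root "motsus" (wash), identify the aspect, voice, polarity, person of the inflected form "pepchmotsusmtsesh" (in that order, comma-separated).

Segment: pep-ch-motsus-m-tsesh.
aspect: -m → habitual.
voice: ch- → reflexive.
polarity: -tsesh → negative.
person: pep- → 1st person.

habitual, reflexive, negative, 1st person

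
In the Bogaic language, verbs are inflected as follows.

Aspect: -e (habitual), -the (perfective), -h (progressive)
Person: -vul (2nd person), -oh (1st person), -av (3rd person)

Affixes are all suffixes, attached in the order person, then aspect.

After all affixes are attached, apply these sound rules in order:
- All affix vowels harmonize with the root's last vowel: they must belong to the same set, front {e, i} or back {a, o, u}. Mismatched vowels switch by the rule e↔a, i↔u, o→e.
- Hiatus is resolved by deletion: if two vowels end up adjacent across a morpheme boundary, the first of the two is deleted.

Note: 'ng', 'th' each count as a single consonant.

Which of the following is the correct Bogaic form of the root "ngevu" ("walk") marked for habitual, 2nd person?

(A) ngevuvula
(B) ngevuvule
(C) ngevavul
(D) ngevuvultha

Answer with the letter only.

A

Attach person 2nd person -vul → ngevuvul.
Attach aspect habitual -e → ngevuvule.
Apply vowel harmony: ngevuvule → ngevuvula.
Vowel deletion: no change.
So the correct form is ngevuvula, option (A).
(C) ngevavul is wrong: it has the affixes in the wrong order.
(B) ngevuvule is wrong: it fails to apply the sound rule(s).
(D) ngevuvultha is wrong: it uses perfective instead of habitual for aspect.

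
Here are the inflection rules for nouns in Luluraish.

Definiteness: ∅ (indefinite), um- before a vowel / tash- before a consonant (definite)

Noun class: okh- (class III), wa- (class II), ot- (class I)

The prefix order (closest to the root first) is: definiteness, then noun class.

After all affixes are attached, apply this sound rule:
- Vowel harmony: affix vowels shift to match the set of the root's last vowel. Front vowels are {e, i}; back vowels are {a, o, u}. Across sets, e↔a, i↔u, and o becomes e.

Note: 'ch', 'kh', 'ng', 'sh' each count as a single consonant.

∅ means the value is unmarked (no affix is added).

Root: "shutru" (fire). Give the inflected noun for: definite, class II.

Attach definiteness definite tash- (before consonant 'sh') → tashshutru.
Attach noun class class II wa- → watashshutru.
Vowel harmony: no change.

watashshutru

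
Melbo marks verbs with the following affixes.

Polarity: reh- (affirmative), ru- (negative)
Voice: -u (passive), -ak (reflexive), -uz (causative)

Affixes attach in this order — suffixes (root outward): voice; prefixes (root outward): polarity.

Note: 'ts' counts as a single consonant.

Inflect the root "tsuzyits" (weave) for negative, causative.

Attach polarity negative ru- → rutsuzyits.
Attach voice causative -uz → rutsuzyitsuz.

rutsuzyitsuz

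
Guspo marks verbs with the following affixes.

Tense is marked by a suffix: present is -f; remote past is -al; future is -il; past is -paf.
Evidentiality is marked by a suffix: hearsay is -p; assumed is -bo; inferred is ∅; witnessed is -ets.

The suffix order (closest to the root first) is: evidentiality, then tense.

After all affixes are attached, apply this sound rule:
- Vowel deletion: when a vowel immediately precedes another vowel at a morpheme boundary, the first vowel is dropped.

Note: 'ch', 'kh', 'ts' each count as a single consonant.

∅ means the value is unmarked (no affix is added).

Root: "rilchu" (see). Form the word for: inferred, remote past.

evidentiality = inferred: zero marking, form stays rilchu.
Attach tense remote past -al → rilchual.
Apply vowel deletion: rilchual → rilchal.

rilchal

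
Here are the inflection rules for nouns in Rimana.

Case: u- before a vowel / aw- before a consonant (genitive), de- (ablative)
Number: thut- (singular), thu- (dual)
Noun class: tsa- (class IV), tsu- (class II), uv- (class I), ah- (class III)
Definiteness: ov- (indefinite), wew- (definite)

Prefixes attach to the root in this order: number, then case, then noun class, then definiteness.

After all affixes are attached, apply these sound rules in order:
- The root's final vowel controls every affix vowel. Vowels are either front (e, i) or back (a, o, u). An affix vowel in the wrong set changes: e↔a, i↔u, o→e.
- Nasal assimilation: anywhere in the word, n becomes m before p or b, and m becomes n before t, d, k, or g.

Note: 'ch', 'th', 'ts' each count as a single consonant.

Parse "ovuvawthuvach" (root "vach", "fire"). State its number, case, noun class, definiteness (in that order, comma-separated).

Segment: ov-uv-aw-thu-vach.
number: thu- → dual.
case: u/aw- → genitive.
noun class: uv- → class I.
definiteness: ov- → indefinite.

dual, genitive, class I, indefinite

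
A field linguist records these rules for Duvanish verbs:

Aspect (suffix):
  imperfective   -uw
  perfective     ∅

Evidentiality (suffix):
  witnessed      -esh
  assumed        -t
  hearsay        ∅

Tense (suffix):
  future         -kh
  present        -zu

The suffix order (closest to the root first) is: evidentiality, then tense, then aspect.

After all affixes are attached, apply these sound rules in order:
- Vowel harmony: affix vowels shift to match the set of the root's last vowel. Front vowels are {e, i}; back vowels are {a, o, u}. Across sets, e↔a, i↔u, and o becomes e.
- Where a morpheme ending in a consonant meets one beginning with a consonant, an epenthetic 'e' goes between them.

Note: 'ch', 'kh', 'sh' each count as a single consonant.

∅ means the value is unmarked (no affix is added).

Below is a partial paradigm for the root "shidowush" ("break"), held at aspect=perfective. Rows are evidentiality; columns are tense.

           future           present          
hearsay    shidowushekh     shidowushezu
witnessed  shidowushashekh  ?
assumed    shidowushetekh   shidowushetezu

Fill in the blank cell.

shidowushashezu

Attach evidentiality witnessed -esh → shidowushesh.
Attach tense present -zu → shidowusheshzu.
aspect = perfective: zero marking, form stays shidowusheshzu.
Apply vowel harmony: shidowusheshzu → shidowushashzu.
Apply epenthesis: shidowushashzu → shidowushashezu.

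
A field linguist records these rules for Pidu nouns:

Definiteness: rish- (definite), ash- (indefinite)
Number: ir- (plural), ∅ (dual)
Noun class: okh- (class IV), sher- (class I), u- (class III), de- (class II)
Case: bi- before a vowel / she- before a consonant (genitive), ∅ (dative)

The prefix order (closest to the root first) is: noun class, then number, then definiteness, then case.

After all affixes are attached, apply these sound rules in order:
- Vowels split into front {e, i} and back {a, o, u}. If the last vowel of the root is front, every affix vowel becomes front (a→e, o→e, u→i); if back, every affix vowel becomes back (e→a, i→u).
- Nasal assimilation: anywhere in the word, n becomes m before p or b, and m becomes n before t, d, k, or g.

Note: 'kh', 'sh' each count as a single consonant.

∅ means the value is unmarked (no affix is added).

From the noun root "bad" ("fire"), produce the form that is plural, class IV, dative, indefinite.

ashurokhbad

Attach noun class class IV okh- → okhbad.
Attach number plural ir- → irokhbad.
Attach definiteness indefinite ash- → ashirokhbad.
case = dative: zero marking, form stays ashirokhbad.
Apply vowel harmony: ashirokhbad → ashurokhbad.
Nasal assimilation: no change.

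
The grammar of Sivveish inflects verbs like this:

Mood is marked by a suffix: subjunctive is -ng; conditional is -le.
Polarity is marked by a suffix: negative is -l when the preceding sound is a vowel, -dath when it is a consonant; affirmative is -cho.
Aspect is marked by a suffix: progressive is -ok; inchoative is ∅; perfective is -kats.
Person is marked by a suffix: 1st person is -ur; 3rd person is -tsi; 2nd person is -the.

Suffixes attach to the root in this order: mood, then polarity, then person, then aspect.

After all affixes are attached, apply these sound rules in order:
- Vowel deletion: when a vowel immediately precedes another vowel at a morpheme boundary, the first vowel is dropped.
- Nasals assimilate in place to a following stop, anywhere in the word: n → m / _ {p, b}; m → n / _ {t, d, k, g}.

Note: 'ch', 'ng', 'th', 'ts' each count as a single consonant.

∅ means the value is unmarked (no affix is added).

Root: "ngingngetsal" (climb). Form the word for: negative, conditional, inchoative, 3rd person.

ngingngetsalleltsi

Attach mood conditional -le → ngingngetsalle.
Attach polarity negative -l (after vowel 'e') → ngingngetsallel.
Attach person 3rd person -tsi → ngingngetsalleltsi.
aspect = inchoative: zero marking, form stays ngingngetsalleltsi.
Vowel deletion: no change.
Nasal assimilation: no change.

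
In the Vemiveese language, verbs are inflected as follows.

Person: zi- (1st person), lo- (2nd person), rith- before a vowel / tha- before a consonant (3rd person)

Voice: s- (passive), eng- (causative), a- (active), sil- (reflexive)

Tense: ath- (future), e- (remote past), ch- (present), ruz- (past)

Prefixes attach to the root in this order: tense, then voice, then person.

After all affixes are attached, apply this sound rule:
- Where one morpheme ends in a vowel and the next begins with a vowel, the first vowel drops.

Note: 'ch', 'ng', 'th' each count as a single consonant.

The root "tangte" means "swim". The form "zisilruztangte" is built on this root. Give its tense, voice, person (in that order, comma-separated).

Segment: zi-sil-ruz-tangte.
tense: ruz- → past.
voice: sil- → reflexive.
person: zi- → 1st person.

past, reflexive, 1st person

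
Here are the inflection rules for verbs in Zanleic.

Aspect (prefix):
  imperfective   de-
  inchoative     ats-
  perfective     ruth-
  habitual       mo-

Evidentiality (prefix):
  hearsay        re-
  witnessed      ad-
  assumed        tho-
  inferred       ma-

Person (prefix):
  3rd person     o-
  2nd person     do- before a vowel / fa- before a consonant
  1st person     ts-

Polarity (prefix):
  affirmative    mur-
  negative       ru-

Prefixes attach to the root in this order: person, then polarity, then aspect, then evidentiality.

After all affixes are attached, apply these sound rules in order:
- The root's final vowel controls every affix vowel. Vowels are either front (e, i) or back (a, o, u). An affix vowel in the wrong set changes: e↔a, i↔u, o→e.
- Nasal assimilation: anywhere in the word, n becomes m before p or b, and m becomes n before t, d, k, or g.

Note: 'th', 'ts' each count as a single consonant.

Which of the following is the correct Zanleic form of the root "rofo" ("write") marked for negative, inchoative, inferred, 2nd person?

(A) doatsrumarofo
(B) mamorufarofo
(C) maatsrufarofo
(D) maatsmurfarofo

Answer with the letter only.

Attach person 2nd person fa- (before consonant 'r') → farofo.
Attach polarity negative ru- → rufarofo.
Attach aspect inchoative ats- → atsrufarofo.
Attach evidentiality inferred ma- → maatsrufarofo.
Vowel harmony: no change.
Nasal assimilation: no change.
So the correct form is maatsrufarofo, option (C).
(D) maatsmurfarofo is wrong: it uses affirmative instead of negative for polarity.
(A) doatsrumarofo is wrong: it has the affixes in the wrong order.
(B) mamorufarofo is wrong: it uses habitual instead of inchoative for aspect.

C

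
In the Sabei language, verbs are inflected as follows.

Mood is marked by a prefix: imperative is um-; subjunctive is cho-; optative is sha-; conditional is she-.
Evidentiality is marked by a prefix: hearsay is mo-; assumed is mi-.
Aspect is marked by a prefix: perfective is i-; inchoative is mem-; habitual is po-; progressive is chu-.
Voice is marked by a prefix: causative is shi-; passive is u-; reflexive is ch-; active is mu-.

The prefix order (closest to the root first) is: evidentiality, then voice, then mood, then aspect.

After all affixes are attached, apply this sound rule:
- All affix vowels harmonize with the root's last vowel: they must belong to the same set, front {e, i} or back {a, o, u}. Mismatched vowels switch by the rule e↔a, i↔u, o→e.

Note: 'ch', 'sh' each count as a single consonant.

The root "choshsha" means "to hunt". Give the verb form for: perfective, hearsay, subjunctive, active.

Attach evidentiality hearsay mo- → mochoshsha.
Attach voice active mu- → mumochoshsha.
Attach mood subjunctive cho- → chomumochoshsha.
Attach aspect perfective i- → ichomumochoshsha.
Apply vowel harmony: ichomumochoshsha → uchomumochoshsha.

uchomumochoshsha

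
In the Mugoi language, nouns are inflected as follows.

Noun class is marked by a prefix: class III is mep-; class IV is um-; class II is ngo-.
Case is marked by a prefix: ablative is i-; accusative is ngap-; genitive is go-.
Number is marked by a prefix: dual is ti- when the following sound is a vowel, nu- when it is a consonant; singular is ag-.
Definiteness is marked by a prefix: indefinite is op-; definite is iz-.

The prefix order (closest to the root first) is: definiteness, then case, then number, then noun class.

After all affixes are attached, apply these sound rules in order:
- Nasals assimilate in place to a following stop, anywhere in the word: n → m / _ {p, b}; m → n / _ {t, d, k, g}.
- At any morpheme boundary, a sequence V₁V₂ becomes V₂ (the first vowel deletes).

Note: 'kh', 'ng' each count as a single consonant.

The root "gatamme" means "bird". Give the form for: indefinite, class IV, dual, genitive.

umnugopgatamme

Attach definiteness indefinite op- → opgatamme.
Attach case genitive go- → goopgatamme.
Attach number dual nu- (before consonant 'g') → nugoopgatamme.
Attach noun class class IV um- → umnugoopgatamme.
Nasal assimilation: no change.
Apply vowel deletion: umnugoopgatamme → umnugopgatamme.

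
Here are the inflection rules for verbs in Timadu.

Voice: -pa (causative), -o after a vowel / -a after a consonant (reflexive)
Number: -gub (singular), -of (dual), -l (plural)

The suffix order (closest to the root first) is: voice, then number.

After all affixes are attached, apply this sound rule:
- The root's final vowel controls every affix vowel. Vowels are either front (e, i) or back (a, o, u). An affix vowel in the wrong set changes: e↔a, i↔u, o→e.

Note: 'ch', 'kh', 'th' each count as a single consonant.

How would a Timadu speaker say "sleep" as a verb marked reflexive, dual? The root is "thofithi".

Attach voice reflexive -o (after vowel 'i') → thofithio.
Attach number dual -of → thofithioof.
Apply vowel harmony: thofithioof → thofithieef.

thofithieef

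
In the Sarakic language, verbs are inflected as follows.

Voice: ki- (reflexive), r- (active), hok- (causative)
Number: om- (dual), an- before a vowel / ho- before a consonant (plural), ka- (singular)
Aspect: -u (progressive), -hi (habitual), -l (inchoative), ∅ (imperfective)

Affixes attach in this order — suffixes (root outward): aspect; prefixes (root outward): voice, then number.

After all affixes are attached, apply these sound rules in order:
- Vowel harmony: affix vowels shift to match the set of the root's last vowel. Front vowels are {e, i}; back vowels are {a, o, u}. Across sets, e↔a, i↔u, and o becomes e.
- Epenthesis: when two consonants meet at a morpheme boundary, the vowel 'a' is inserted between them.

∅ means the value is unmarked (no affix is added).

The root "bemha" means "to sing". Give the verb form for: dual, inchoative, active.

omarabemhal

Attach voice active r- → rbemha.
Attach aspect inchoative -l → rbemhal.
Attach number dual om- → omrbemhal.
Vowel harmony: no change.
Apply epenthesis: omrbemhal → omarabemhal.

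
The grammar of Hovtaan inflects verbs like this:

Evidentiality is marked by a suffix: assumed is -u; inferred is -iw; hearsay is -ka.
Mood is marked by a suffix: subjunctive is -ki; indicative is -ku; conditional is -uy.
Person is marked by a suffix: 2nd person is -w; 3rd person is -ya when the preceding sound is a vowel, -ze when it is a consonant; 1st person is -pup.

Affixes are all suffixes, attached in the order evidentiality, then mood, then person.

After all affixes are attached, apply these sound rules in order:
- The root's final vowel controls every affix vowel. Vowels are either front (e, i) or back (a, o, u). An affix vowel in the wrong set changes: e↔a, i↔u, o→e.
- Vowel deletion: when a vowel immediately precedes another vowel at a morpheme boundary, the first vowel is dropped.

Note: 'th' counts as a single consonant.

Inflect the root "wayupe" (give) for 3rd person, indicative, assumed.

wayupikiye

Attach evidentiality assumed -u → wayupeu.
Attach mood indicative -ku → wayupeuku.
Attach person 3rd person -ya (after vowel 'u') → wayupeukuya.
Apply vowel harmony: wayupeukuya → wayupeikiye.
Apply vowel deletion: wayupeikiye → wayupikiye.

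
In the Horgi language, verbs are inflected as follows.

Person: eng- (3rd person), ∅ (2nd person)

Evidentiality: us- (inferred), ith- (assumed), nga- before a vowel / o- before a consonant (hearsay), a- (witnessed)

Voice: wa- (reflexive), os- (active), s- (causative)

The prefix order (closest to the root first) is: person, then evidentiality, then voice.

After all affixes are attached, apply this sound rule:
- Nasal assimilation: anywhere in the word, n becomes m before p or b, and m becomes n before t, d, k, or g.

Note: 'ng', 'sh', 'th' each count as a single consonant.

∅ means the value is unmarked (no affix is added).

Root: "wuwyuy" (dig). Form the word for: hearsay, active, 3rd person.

Attach person 3rd person eng- → engwuwyuy.
Attach evidentiality hearsay nga- (before vowel 'e') → ngaengwuwyuy.
Attach voice active os- → osngaengwuwyuy.
Nasal assimilation: no change.

osngaengwuwyuy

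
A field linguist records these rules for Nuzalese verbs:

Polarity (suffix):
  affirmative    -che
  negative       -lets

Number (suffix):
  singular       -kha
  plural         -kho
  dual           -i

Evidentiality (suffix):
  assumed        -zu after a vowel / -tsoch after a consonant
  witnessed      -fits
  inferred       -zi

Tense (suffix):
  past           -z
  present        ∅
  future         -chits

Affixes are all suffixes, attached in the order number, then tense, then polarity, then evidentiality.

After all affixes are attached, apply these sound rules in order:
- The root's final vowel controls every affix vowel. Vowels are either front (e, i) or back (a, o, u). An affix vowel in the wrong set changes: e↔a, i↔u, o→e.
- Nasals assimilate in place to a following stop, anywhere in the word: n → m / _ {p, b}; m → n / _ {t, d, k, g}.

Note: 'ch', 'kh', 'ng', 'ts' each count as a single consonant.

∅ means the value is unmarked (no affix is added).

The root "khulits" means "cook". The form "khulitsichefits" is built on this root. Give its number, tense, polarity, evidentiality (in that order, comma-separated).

dual, present, affirmative, witnessed

Segment: khulits-i-che-fits.
number: -i → dual.
tense: ∅ → present.
polarity: -che → affirmative.
evidentiality: -fits → witnessed.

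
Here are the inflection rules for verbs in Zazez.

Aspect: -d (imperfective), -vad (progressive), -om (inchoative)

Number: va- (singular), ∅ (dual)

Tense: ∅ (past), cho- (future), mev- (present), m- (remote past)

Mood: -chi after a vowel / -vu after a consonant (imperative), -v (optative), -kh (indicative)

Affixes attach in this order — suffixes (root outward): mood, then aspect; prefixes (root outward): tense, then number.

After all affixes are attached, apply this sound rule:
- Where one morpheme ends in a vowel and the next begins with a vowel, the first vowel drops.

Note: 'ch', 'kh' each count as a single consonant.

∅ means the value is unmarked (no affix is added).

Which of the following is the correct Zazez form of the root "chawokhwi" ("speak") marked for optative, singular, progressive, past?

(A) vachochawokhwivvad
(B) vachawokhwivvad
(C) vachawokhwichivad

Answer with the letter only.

Attach mood optative -v → chawokhwiv.
Attach aspect progressive -vad → chawokhwivvad.
tense = past: zero marking, form stays chawokhwivvad.
Attach number singular va- → vachawokhwivvad.
Vowel deletion: no change.
So the correct form is vachawokhwivvad, option (B).
(A) vachochawokhwivvad is wrong: it uses future instead of past for tense.
(C) vachawokhwichivad is wrong: it uses imperative instead of optative for mood.

B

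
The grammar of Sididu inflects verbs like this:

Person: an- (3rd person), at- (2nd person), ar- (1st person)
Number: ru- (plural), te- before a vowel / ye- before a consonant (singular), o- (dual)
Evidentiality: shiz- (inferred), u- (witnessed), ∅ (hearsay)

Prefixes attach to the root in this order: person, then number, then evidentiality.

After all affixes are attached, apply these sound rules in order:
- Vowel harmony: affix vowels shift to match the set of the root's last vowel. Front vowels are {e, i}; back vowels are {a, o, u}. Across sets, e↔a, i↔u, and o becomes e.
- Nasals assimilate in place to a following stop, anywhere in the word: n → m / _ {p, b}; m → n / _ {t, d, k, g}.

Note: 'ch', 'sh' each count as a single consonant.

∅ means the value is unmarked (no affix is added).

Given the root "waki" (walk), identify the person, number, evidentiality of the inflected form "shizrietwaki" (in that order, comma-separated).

2nd person, plural, inferred

Segment: shiz-ru-at-waki.
person: at- → 2nd person.
number: ru- → plural.
evidentiality: shiz- → inferred.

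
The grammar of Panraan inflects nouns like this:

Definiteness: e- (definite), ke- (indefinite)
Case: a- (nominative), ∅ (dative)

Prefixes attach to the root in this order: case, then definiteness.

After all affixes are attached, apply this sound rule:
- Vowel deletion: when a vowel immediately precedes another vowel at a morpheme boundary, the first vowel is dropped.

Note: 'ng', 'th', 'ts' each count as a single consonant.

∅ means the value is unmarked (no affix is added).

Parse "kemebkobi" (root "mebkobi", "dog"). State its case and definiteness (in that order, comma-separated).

dative, indefinite

Segment: ke-mebkobi.
case: ∅ → dative.
definiteness: ke- → indefinite.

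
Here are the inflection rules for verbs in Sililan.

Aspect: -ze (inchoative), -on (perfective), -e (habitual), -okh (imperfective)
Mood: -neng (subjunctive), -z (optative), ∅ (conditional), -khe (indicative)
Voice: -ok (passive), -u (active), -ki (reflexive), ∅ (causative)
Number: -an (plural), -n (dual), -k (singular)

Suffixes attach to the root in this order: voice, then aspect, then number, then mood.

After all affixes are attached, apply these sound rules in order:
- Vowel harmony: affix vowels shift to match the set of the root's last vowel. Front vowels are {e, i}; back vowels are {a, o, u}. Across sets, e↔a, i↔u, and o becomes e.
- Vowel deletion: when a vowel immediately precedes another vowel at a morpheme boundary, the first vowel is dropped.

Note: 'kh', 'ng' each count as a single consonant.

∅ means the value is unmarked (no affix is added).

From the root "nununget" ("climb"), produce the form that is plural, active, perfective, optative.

nunungetenenz

Attach voice active -u → nunungetu.
Attach aspect perfective -on → nunungetuon.
Attach number plural -an → nunungetuonan.
Attach mood optative -z → nunungetuonanz.
Apply vowel harmony: nunungetuonanz → nunungetienenz.
Apply vowel deletion: nunungetienenz → nunungetenenz.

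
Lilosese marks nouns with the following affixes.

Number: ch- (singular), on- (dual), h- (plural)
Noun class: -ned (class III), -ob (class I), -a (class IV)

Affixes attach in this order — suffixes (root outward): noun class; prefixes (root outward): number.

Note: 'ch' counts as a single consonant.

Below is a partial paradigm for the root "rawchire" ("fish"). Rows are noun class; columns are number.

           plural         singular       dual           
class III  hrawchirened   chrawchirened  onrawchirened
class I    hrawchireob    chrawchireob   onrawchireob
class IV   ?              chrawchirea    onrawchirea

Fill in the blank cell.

hrawchirea

Attach number plural h- → hrawchire.
Attach noun class class IV -a → hrawchirea.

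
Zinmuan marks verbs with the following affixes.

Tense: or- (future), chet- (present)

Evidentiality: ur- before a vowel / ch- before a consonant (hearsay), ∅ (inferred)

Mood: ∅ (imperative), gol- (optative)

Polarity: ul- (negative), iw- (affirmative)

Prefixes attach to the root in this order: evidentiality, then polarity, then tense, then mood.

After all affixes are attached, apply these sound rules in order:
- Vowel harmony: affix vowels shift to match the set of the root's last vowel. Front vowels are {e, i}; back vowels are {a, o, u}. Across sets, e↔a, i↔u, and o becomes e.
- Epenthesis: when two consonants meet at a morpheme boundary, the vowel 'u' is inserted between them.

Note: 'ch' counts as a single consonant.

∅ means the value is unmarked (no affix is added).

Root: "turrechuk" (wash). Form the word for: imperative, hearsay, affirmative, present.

Attach evidentiality hearsay ch- (before consonant 't') → chturrechuk.
Attach polarity affirmative iw- → iwchturrechuk.
Attach tense present chet- → chetiwchturrechuk.
mood = imperative: zero marking, form stays chetiwchturrechuk.
Apply vowel harmony: chetiwchturrechuk → chatuwchturrechuk.
Apply epenthesis: chatuwchturrechuk → chatuwuchuturrechuk.

chatuwuchuturrechuk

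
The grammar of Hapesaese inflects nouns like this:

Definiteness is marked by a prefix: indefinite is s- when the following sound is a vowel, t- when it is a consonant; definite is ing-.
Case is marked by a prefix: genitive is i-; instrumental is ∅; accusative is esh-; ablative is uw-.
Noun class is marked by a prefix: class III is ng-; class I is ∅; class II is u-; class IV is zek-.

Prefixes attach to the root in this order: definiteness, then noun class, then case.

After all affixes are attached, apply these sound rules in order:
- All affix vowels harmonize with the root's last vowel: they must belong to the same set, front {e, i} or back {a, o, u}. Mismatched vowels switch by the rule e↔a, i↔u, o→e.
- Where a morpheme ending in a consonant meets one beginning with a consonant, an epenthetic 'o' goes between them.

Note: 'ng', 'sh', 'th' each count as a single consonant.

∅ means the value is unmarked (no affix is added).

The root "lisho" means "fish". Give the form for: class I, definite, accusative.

Attach definiteness definite ing- → inglisho.
noun class = class I: zero marking, form stays inglisho.
Attach case accusative esh- → eshinglisho.
Apply vowel harmony: eshinglisho → ashunglisho.
Apply epenthesis: ashunglisho → ashungolisho.

ashungolisho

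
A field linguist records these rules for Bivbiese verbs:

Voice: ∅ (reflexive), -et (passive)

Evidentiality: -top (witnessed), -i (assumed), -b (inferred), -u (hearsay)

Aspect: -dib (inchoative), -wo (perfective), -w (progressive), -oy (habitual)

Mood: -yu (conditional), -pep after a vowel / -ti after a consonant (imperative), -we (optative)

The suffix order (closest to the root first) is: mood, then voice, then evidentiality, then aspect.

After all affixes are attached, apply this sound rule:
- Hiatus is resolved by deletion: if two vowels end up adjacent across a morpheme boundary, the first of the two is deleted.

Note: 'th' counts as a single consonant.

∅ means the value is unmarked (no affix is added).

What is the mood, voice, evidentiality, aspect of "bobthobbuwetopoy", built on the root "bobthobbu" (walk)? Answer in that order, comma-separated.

Segment: bobthobbu-we-top-oy.
mood: -we → optative.
voice: ∅ → reflexive.
evidentiality: -top → witnessed.
aspect: -oy → habitual.

optative, reflexive, witnessed, habitual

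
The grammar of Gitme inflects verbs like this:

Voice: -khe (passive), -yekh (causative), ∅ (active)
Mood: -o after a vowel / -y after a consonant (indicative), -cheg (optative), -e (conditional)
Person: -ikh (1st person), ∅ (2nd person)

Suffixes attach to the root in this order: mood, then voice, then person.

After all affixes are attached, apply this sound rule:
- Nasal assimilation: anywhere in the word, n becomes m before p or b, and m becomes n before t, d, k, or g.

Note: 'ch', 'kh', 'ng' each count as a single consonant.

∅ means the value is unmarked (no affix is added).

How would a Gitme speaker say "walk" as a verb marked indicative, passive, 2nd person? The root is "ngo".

Attach mood indicative -o (after vowel 'o') → ngoo.
Attach voice passive -khe → ngookhe.
person = 2nd person: zero marking, form stays ngookhe.
Nasal assimilation: no change.

ngookhe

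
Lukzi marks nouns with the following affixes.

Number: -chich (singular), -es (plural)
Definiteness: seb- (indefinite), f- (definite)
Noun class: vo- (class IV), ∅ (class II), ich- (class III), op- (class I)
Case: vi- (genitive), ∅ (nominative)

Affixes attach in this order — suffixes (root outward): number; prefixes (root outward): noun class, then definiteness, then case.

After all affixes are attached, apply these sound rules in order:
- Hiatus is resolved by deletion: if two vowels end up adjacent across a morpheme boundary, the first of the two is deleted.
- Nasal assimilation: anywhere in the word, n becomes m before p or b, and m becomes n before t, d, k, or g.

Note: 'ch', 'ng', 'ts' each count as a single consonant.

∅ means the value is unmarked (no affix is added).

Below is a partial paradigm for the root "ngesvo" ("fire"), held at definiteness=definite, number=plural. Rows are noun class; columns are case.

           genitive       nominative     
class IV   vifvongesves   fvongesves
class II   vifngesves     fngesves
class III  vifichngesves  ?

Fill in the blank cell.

fichngesves

Attach noun class class III ich- → ichngesvo.
Attach definiteness definite f- → fichngesvo.
case = nominative: zero marking, form stays fichngesvo.
Attach number plural -es → fichngesvoes.
Apply vowel deletion: fichngesvoes → fichngesves.
Nasal assimilation: no change.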